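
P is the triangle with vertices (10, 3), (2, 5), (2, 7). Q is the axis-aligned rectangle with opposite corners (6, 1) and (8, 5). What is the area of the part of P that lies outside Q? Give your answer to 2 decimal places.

6.50

|P| = 8, |P∩Q| = 1.5.
|P ∖ Q| = |P| − |P∩Q| = 8 − 1.5 = 6.50.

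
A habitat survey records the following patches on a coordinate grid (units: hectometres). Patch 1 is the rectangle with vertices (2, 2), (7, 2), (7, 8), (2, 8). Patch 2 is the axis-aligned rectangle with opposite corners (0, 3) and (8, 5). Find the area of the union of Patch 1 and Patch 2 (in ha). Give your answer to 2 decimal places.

By inclusion–exclusion:
Individual areas: |Patch 1| = 30, |Patch 2| = 16.
|Patch 1∩Patch 2|: x∈[2,7], y∈[3,5] → 5·2 = 10.
|Patch 1 ∪ Patch 2| = 46 − 10 = 36.00.

36.00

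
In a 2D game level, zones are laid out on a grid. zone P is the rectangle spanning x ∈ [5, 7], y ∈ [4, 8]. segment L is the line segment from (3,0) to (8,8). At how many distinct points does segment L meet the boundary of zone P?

The segment meets the boundary at (7,6.4), (5.5,4).

2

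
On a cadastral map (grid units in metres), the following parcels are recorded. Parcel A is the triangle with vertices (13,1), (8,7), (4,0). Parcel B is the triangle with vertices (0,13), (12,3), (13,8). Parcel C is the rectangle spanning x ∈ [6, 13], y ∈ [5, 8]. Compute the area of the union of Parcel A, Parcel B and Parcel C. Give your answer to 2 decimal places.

By inclusion–exclusion:
Individual areas: |Parcel A| = 29.5, |Parcel B| = 35, |Parcel C| = 21.
|Parcel A∩Parcel B| = 0.6921.
|Parcel A∩Parcel C| = 2.8095.
|Parcel B∩Parcel C| = 14.7.
|Parcel A∩Parcel B∩Parcel C| = 0.686.
|Parcel A ∪ Parcel B ∪ Parcel C| = 85.5 − 18.2016 + 0.686 = 67.98.

67.98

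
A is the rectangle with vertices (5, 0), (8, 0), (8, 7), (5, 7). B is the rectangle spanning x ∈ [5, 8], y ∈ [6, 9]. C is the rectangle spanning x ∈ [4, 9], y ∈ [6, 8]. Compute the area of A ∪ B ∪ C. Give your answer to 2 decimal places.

By inclusion–exclusion:
Individual areas: |A| = 21, |B| = 9, |C| = 10.
|A∩B|: x∈[5,8], y∈[6,7] → 3·1 = 3.
|A∩C|: x∈[5,8], y∈[6,7] → 3·1 = 3.
|B∩C|: x∈[5,8], y∈[6,8] → 3·2 = 6.
|A∩B∩C| = 3.
|A ∪ B ∪ C| = 40 − 12 + 3 = 31.00.

31.00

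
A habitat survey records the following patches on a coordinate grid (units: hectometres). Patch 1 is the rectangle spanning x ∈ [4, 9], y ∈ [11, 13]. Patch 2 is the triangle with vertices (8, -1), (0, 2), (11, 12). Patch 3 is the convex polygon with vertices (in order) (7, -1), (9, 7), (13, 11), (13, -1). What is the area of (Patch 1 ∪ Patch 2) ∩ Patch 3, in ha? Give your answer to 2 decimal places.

7.68

The region (Patch 1 ∪ Patch 2) ∩ Patch 3 is the polygon with vertices (8,-1), (7.086,-0.657), (9,7), (10.1,8.1).
By the shoelace formula its area is 7.68.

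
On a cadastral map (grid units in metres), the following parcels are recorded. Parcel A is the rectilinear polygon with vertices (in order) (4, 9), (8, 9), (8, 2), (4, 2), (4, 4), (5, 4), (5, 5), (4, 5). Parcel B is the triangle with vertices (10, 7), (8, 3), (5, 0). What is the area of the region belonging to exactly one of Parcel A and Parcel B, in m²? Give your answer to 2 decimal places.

|Parcel A| = 27, |Parcel B| = 3, |Parcel A∩Parcel B| = 1.2286.
|Parcel A △ Parcel B| = |Parcel A| + |Parcel B| − 2·|Parcel A∩Parcel B| = 27 + 3 − 2.4571 = 27.54.

27.54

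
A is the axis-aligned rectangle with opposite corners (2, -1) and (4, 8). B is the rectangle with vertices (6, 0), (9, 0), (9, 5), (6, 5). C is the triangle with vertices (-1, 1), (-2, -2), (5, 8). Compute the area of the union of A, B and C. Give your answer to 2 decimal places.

37.45

By inclusion–exclusion:
Individual areas: |A| = 18, |B| = 15, |C| = 5.5.
|A∩B| = 0 (no overlap).
|A∩C| = 1.0476.
|B∩C| = 0.
|A∩B∩C| = 0.
|A ∪ B ∪ C| = 38.5 − 1.0476 + 0 = 37.45.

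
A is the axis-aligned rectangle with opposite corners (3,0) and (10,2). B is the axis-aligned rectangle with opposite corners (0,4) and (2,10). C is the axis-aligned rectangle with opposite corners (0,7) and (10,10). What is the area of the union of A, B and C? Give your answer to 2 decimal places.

By inclusion–exclusion:
Individual areas: |A| = 14, |B| = 12, |C| = 30.
|A∩B| = 0 (no overlap).
|A∩C| = 0 (no overlap).
|B∩C|: x∈[0,2], y∈[7,10] → 2·3 = 6.
|A∩B∩C| = 0.
|A ∪ B ∪ C| = 56 − 6 + 0 = 50.00.

50.00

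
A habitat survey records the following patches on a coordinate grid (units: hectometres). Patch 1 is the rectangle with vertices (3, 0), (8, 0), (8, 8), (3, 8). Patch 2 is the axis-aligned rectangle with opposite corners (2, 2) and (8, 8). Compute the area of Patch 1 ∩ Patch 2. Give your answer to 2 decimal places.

30.00

|Patch 1∩Patch 2|: x∈[3,8], y∈[2,8] → 5·6 = 30.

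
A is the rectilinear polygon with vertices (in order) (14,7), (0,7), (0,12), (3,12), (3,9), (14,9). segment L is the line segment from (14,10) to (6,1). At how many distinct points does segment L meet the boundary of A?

2

The segment meets the boundary at (11.333,7), (13.111,9).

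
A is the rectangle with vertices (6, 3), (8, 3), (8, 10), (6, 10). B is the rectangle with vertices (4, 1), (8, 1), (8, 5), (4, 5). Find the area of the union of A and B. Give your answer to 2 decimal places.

26.00

By inclusion–exclusion:
Individual areas: |A| = 14, |B| = 16.
|A∩B|: x∈[6,8], y∈[3,5] → 2·2 = 4.
|A ∪ B| = 30 − 4 = 26.00.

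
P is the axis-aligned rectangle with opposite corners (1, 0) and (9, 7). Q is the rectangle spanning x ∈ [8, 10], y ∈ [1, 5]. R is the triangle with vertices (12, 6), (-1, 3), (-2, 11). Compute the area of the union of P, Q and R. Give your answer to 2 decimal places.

92.58

By inclusion–exclusion:
Individual areas: |P| = 56, |Q| = 8, |R| = 53.5.
|P∩Q|: x∈[8,9], y∈[1,5] → 1·4 = 4.
|P∩R| = 20.9231.
|Q∩R| = 0.
|P∩Q∩R| = 0.
|P ∪ Q ∪ R| = 117.5 − 24.9231 + 0 = 92.58.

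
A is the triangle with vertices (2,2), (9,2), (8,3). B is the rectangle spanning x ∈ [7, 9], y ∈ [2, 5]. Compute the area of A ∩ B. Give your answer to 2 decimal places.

1.42

The intersection is the polygon with vertices (7,2), (7,2.833), (8,3), (9,2).
By the shoelace formula its area is 1.42.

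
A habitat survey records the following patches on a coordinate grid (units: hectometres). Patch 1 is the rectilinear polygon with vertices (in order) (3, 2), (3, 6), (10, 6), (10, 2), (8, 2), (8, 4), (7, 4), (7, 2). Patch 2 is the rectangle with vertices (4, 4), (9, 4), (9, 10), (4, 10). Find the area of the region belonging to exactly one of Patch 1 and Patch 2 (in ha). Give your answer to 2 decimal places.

36.00

|Patch 1| = 26, |Patch 2| = 30, |Patch 1∩Patch 2| = 10.
|Patch 1 △ Patch 2| = |Patch 1| + |Patch 2| − 2·|Patch 1∩Patch 2| = 26 + 30 − 20 = 36.00.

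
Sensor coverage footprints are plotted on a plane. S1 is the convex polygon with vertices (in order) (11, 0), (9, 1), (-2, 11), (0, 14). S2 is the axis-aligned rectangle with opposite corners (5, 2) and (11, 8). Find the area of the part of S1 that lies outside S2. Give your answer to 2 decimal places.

26.34

|S1| = 35, |S1∩S2| = 8.6578.
|S1 ∖ S2| = |S1| − |S1∩S2| = 35 − 8.6578 = 26.34.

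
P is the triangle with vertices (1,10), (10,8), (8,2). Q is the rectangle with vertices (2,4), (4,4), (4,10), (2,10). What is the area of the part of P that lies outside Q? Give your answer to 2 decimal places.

25.32

|P| = 29, |P∩Q| = 3.6825.
|P ∖ Q| = |P| − |P∩Q| = 29 − 3.6825 = 25.32.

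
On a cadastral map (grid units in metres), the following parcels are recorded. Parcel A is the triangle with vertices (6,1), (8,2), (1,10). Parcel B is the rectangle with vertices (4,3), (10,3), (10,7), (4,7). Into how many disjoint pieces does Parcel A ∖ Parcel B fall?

Parcel A ∖ Parcel B splits into 2 disjoint pieces (area 3.6736, area 2.9571).

2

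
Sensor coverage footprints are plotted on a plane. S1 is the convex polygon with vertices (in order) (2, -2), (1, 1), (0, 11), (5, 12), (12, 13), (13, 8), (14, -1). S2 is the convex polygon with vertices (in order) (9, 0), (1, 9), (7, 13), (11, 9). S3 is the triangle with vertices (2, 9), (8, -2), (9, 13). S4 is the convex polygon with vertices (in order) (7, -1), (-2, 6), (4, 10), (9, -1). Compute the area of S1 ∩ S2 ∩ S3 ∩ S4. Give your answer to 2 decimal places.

The intersection is the polygon with vertices (3.588,6.088), (2.133,8.756), (4,10), (8.07,1.046).
By the shoelace formula its area is 13.20.

13.20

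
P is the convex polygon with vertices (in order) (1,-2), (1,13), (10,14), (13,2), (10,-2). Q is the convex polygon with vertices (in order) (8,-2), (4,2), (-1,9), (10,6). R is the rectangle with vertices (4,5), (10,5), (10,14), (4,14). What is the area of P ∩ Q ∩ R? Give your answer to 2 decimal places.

10.78

The intersection is the polygon with vertices (10,6), (9.75,5), (4,5), (4,7.636).
By the shoelace formula its area is 10.78.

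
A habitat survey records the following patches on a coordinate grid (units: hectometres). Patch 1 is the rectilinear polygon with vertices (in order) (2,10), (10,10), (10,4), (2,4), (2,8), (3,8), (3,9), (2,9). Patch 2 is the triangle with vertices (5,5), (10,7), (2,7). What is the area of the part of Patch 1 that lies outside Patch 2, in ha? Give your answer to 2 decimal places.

39.00

|Patch 1| = 47, |Patch 1∩Patch 2| = 8.
|Patch 1 ∖ Patch 2| = |Patch 1| − |Patch 1∩Patch 2| = 47 − 8 = 39.00.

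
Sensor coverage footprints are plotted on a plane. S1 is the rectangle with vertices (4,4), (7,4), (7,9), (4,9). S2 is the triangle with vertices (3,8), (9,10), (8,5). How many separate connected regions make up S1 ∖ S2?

S1 ∖ S2 splits into 2 disjoint pieces (area 7.5, area 0.6667).

2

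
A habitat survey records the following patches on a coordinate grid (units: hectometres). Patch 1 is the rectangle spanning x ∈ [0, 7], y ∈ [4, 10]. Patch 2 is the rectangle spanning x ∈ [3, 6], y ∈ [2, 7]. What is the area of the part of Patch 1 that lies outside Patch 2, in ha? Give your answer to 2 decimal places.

33.00

|Patch 1∩Patch 2|: x∈[3,6], y∈[4,7] → 3·3 = 9.
|Patch 1| = 42.
|Patch 1 ∖ Patch 2| = |Patch 1| − |Patch 1∩Patch 2| = 42 − 9 = 33.00.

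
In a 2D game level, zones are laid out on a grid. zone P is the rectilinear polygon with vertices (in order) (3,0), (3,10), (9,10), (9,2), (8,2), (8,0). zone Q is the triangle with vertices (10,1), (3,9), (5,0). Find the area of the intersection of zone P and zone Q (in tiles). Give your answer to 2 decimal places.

The intersection is the polygon with vertices (9,2), (8,2), (8,0.6), (5,0), (3,9), (9,2.143).
By the shoelace formula its area is 21.53.

21.53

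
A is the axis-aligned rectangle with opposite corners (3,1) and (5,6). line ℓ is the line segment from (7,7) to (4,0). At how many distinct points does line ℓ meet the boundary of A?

2

The segment meets the boundary at (4.429,1), (5,2.333).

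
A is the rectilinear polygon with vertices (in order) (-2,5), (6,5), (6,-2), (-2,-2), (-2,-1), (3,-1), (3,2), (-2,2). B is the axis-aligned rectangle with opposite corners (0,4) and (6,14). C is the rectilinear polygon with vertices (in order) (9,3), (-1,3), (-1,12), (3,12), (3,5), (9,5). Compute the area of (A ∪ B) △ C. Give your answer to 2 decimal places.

|A ∪ B| = 95.
|(A ∪ B) ∩ C| = 35.
|(A ∪ B) △ C| = 95 + 48 − 70 = 73.00.

73.00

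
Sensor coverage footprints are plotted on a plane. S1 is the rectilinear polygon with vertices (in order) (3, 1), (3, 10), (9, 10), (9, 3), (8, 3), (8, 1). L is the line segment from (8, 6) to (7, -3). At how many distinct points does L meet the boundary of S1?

The segment meets the boundary at (7.444,1).

1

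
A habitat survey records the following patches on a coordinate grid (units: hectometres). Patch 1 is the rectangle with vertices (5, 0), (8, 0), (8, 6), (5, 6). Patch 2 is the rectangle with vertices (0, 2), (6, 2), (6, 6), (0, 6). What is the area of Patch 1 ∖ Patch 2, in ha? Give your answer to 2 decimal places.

14.00

|Patch 1∩Patch 2|: x∈[5,6], y∈[2,6] → 1·4 = 4.
|Patch 1| = 18.
|Patch 1 ∖ Patch 2| = |Patch 1| − |Patch 1∩Patch 2| = 18 − 4 = 14.00.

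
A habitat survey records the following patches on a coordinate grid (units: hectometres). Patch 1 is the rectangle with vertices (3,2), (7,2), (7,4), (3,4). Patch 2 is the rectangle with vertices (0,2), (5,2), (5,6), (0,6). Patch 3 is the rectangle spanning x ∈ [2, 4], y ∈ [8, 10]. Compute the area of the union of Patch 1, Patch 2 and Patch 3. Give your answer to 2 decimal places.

By inclusion–exclusion:
Individual areas: |Patch 1| = 8, |Patch 2| = 20, |Patch 3| = 4.
|Patch 1∩Patch 2|: x∈[3,5], y∈[2,4] → 2·2 = 4.
|Patch 1∩Patch 3| = 0 (no overlap).
|Patch 2∩Patch 3| = 0 (no overlap).
|Patch 1∩Patch 2∩Patch 3| = 0.
|Patch 1 ∪ Patch 2 ∪ Patch 3| = 32 − 4 + 0 = 28.00.

28.00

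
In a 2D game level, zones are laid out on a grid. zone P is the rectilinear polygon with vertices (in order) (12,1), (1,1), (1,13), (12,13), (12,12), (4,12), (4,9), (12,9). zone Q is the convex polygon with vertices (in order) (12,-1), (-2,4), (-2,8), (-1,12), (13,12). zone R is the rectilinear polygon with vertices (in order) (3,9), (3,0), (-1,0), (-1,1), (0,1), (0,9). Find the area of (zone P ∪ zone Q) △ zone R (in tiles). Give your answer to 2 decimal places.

|zone P ∪ zone Q| = 167.7071.
|(zone P ∪ zone Q) ∩ zone R| = 21.8929.
|(zone P ∪ zone Q) △ zone R| = 167.7071 + 28 − 43.7857 = 151.92.

151.92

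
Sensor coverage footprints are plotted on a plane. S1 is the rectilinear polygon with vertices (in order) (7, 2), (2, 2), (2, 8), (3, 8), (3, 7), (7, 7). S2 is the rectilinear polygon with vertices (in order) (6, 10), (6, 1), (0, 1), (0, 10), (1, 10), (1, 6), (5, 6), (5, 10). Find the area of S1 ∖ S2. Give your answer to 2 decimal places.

|S1| = 26, |S1∩S2| = 17.
|S1 ∖ S2| = |S1| − |S1∩S2| = 26 − 17 = 9.00.

9.00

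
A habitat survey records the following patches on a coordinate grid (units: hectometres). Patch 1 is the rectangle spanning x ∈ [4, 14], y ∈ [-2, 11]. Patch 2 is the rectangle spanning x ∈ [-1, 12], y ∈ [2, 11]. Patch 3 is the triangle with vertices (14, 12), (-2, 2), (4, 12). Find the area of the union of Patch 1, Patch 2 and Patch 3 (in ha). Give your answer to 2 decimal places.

185.02

By inclusion–exclusion:
Individual areas: |Patch 1| = 130, |Patch 2| = 117, |Patch 3| = 50.
|Patch 1∩Patch 2|: x∈[4,12], y∈[2,11] → 8·9 = 72.
|Patch 1∩Patch 3| = 22.05.
|Patch 2∩Patch 3| = 39.9292.
|Patch 1∩Patch 2∩Patch 3| = 22.
|Patch 1 ∪ Patch 2 ∪ Patch 3| = 297 − 133.9792 + 22 = 185.02.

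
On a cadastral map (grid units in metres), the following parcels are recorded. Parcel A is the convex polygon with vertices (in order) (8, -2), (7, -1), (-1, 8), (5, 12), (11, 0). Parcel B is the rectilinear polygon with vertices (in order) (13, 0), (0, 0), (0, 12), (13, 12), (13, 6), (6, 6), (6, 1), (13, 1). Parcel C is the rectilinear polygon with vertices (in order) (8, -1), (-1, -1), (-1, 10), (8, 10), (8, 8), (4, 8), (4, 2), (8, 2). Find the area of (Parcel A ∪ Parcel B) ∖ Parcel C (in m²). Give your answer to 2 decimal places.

84.75

|Parcel A ∪ Parcel B| = 143.0903.
|(Parcel A ∪ Parcel B) ∩ Parcel C| = 58.3403.
|(Parcel A ∪ Parcel B) ∖ Parcel C| = 143.0903 − 58.3403 = 84.75.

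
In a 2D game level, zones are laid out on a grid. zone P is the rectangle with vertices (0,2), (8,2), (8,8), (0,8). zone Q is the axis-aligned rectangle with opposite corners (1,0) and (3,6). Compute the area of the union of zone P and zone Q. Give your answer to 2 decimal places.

52.00

By inclusion–exclusion:
Individual areas: |zone P| = 48, |zone Q| = 12.
|zone P∩zone Q|: x∈[1,3], y∈[2,6] → 2·4 = 8.
|zone P ∪ zone Q| = 60 − 8 = 52.00.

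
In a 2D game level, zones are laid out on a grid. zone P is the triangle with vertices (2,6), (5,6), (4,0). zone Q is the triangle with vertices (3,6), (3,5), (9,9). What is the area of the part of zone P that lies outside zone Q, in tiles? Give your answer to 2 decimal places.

|zone P| = 9, |zone P∩zone Q| = 0.75.
|zone P ∖ zone Q| = |zone P| − |zone P∩zone Q| = 9 − 0.75 = 8.25.

8.25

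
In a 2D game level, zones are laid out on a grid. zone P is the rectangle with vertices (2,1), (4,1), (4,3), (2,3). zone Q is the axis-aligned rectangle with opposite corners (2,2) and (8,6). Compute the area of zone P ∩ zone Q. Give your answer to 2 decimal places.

|zone P∩zone Q|: x∈[2,4], y∈[2,3] → 2·1 = 2.

2.00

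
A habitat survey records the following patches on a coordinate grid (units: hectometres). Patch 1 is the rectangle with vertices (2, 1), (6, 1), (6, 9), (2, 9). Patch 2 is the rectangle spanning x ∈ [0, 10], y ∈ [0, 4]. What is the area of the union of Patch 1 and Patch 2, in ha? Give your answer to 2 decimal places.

By inclusion–exclusion:
Individual areas: |Patch 1| = 32, |Patch 2| = 40.
|Patch 1∩Patch 2|: x∈[2,6], y∈[1,4] → 4·3 = 12.
|Patch 1 ∪ Patch 2| = 72 − 12 = 60.00.

60.00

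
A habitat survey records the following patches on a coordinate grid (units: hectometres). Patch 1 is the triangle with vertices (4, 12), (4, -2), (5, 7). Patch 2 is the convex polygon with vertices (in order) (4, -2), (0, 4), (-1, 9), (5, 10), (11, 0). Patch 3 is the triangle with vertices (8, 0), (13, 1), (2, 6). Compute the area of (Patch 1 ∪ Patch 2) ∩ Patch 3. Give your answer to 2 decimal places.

The region (Patch 1 ∪ Patch 2) ∩ Patch 3 is the polygon with vertices (10.679,0.536), (8,0), (2,6), (9.425,2.625).
By the shoelace formula its area is 15.28.

15.28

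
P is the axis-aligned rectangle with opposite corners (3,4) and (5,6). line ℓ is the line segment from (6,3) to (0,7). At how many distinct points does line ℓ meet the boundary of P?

The segment meets the boundary at (3,5), (4.5,4).

2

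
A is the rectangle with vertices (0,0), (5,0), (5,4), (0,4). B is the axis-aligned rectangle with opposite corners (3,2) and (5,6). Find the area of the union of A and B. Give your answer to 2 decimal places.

By inclusion–exclusion:
Individual areas: |A| = 20, |B| = 8.
|A∩B|: x∈[3,5], y∈[2,4] → 2·2 = 4.
|A ∪ B| = 28 − 4 = 24.00.

24.00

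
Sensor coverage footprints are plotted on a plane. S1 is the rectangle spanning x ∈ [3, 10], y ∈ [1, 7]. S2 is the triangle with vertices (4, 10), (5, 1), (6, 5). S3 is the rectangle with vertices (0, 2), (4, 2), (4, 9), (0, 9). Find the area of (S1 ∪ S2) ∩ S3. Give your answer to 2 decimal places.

5.00

The region (S1 ∪ S2) ∩ S3 is the polygon with vertices (3,7), (4,7), (4,2), (3,2).
By the shoelace formula its area is 5.00.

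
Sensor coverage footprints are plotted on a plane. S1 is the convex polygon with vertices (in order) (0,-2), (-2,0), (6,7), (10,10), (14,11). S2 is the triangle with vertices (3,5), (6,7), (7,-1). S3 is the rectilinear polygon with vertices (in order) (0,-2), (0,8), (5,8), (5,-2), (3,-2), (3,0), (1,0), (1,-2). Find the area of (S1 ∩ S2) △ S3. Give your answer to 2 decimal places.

|S1 ∩ S2| = 7.6108.
|(S1 ∩ S2) ∩ S3| = 3.4972.
|(S1 ∩ S2) △ S3| = 7.6108 + 46 − 6.9943 = 46.62.

46.62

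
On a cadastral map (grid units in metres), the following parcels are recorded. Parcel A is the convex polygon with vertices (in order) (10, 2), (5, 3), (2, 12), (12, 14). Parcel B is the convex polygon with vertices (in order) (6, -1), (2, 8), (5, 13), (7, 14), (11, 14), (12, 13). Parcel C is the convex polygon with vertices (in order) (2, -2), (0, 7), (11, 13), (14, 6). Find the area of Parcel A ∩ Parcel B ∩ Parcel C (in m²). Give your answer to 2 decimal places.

The intersection is the polygon with vertices (3.103,8.692), (11,13), (11.5,11.833), (7.5,2.5), (5,3).
By the shoelace formula its area is 45.23.

45.23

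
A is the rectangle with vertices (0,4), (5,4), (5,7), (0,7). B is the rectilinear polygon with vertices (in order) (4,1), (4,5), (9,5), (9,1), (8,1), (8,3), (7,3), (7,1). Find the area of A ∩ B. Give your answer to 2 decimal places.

1.00

The intersection is the polygon with vertices (5,4), (4,4), (4,5), (5,5).
By the shoelace formula its area is 1.00.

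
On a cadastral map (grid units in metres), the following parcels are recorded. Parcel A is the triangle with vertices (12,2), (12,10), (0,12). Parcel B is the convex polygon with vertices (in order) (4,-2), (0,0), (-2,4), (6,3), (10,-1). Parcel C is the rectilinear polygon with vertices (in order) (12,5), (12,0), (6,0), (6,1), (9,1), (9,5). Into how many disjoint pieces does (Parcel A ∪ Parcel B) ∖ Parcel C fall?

(Parcel A ∪ Parcel B) ∖ Parcel C splits into 2 disjoint pieces (area 42.75, area 38.5).

2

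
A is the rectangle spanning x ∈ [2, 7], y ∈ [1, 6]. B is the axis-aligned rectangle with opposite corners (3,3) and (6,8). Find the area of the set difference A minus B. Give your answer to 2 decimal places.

|A∩B|: x∈[3,6], y∈[3,6] → 3·3 = 9.
|A| = 25.
|A ∖ B| = |A| − |A∩B| = 25 − 9 = 16.00.

16.00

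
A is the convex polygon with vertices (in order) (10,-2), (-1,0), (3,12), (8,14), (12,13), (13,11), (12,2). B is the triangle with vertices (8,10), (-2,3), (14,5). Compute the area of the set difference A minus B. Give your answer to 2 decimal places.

116.30

|A| = 159.5, |A∩B| = 43.1994.
|A ∖ B| = |A| − |A∩B| = 159.5 − 43.1994 = 116.30.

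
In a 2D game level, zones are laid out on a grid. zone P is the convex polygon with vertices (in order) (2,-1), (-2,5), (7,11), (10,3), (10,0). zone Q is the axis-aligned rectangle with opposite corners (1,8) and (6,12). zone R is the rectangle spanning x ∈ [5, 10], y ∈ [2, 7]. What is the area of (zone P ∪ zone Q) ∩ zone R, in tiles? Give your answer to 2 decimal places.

22.00

The region (zone P ∪ zone Q) ∩ zone R is the polygon with vertices (10,3), (10,2), (5,2), (5,7), (8.5,7).
By the shoelace formula its area is 22.00.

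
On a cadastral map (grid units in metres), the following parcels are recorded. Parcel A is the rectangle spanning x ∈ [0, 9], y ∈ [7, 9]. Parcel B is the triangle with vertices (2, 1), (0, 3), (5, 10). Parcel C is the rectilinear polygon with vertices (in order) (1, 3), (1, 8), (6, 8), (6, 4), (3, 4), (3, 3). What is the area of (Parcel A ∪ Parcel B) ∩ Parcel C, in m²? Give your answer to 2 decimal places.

|Parcel A ∪ Parcel B| = 28.4762.
|(Parcel A ∪ Parcel B) ∩ Parcel C| = 11.92.

11.92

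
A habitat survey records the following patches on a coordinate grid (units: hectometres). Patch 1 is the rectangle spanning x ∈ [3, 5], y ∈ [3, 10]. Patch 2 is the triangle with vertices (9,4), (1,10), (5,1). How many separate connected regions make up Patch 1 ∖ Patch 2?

2

Patch 1 ∖ Patch 2 splits into 2 disjoint pieces (area 4.5, area 1.3889).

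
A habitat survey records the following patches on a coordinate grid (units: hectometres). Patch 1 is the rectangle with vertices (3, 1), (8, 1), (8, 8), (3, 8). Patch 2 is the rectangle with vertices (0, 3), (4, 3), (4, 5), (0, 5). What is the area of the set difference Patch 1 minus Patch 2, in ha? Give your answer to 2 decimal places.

33.00

|Patch 1∩Patch 2|: x∈[3,4], y∈[3,5] → 1·2 = 2.
|Patch 1| = 35.
|Patch 1 ∖ Patch 2| = |Patch 1| − |Patch 1∩Patch 2| = 35 − 2 = 33.00.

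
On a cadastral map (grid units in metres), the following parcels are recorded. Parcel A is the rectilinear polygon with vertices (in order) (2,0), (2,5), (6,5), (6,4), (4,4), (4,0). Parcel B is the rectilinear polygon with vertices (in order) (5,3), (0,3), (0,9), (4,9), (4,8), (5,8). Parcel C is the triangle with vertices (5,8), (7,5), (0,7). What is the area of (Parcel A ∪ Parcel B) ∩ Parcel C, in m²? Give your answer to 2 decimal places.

6.07

The region (Parcel A ∪ Parcel B) ∩ Parcel C is the polygon with vertices (5,5.571), (0,7), (5,8).
By the shoelace formula its area is 6.07.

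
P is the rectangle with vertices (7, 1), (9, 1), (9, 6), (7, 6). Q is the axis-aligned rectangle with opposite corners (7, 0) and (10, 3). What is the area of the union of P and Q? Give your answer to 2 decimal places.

15.00

By inclusion–exclusion:
Individual areas: |P| = 10, |Q| = 9.
|P∩Q|: x∈[7,9], y∈[1,3] → 2·2 = 4.
|P ∪ Q| = 19 − 4 = 15.00.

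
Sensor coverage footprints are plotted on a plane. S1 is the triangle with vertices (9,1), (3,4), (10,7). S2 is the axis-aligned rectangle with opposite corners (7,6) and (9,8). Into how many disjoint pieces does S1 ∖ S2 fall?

1

S1 ∖ S2 is a single connected region.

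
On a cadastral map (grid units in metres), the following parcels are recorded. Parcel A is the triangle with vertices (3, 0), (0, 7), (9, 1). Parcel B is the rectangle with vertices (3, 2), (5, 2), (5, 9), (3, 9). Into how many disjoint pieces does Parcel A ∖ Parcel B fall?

1

Parcel A ∖ Parcel B is a single connected region.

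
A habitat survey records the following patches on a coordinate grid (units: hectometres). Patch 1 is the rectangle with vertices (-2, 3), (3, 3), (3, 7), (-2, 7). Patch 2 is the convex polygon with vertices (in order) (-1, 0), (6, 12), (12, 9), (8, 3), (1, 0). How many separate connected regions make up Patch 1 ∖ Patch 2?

Patch 1 ∖ Patch 2 is a single connected region.

1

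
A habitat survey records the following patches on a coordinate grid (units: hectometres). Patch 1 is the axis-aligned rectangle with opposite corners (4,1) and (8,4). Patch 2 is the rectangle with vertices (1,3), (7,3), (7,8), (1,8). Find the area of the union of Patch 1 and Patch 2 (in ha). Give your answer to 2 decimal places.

By inclusion–exclusion:
Individual areas: |Patch 1| = 12, |Patch 2| = 30.
|Patch 1∩Patch 2|: x∈[4,7], y∈[3,4] → 3·1 = 3.
|Patch 1 ∪ Patch 2| = 42 − 3 = 39.00.

39.00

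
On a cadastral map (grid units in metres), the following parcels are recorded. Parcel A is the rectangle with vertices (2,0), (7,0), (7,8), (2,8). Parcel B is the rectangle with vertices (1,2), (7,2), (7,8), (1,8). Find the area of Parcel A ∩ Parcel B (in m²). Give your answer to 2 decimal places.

30.00

|Parcel A∩Parcel B|: x∈[2,7], y∈[2,8] → 5·6 = 30.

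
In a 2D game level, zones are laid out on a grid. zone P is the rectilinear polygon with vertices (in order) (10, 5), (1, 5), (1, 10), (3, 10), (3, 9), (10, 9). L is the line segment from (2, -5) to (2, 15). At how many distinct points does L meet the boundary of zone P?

The segment meets the boundary at (2,10), (2,5).

2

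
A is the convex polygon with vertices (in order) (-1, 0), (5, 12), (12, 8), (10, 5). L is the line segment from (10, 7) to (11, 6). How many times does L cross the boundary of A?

The segment meets the boundary at (10.8,6.2).

1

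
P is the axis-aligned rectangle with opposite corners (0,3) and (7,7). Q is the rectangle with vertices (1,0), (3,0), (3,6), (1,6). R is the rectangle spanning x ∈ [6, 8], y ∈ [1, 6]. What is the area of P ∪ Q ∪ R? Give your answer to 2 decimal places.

41.00

By inclusion–exclusion:
Individual areas: |P| = 28, |Q| = 12, |R| = 10.
|P∩Q|: x∈[1,3], y∈[3,6] → 2·3 = 6.
|P∩R|: x∈[6,7], y∈[3,6] → 1·3 = 3.
|Q∩R| = 0 (no overlap).
|P∩Q∩R| = 0.
|P ∪ Q ∪ R| = 50 − 9 + 0 = 41.00.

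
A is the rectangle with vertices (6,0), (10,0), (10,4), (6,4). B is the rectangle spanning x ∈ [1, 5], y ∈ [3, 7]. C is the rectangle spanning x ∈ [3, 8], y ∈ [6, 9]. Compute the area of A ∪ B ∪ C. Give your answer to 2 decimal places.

By inclusion–exclusion:
Individual areas: |A| = 16, |B| = 16, |C| = 15.
|A∩B| = 0 (no overlap).
|A∩C| = 0 (no overlap).
|B∩C|: x∈[3,5], y∈[6,7] → 2·1 = 2.
|A∩B∩C| = 0.
|A ∪ B ∪ C| = 47 − 2 + 0 = 45.00.

45.00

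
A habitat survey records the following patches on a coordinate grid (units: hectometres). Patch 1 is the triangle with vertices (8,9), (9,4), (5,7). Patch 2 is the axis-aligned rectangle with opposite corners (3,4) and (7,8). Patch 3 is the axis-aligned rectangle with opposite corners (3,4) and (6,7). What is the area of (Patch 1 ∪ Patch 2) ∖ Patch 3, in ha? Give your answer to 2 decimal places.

|Patch 1 ∪ Patch 2| = 21.75.
|(Patch 1 ∪ Patch 2) ∩ Patch 3| = 9.
|(Patch 1 ∪ Patch 2) ∖ Patch 3| = 21.75 − 9 = 12.75.

12.75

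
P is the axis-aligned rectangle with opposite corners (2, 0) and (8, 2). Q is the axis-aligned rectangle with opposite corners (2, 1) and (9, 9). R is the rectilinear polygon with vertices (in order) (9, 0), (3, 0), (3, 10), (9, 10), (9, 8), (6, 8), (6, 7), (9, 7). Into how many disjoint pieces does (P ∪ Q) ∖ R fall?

2

(P ∪ Q) ∖ R splits into 2 disjoint pieces (area 9, area 3).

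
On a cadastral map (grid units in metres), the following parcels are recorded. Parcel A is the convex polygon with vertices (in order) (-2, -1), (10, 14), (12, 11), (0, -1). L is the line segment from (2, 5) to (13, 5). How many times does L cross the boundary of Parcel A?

2

The segment meets the boundary at (6,5), (2.8,5).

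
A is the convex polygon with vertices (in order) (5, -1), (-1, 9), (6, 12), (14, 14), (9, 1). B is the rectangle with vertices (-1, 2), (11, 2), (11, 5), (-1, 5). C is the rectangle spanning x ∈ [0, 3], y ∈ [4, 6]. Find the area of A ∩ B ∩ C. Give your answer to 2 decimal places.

The intersection is the polygon with vertices (3,5), (3,4), (2,4), (1.4,5).
By the shoelace formula its area is 1.30.

1.30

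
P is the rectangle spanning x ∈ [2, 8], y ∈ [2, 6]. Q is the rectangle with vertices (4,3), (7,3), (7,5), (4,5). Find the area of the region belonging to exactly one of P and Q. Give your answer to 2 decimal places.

|P∩Q|: x∈[4,7], y∈[3,5] → 3·2 = 6.
|P △ Q| = |P| + |Q| − 2·|P∩Q| = 24 + 6 − 12 = 18.00.

18.00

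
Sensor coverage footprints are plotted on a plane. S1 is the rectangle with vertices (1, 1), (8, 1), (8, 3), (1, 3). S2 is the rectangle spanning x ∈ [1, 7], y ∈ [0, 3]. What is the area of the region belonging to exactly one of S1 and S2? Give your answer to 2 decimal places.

|S1∩S2|: x∈[1,7], y∈[1,3] → 6·2 = 12.
|S1 △ S2| = |S1| + |S2| − 2·|S1∩S2| = 14 + 18 − 24 = 8.00.

8.00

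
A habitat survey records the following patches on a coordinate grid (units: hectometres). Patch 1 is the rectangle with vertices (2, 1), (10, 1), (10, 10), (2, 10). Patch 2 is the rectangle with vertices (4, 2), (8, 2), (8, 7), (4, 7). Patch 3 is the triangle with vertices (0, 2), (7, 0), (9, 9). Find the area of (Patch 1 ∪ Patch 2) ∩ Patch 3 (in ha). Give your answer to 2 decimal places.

The region (Patch 1 ∪ Patch 2) ∩ Patch 3 is the polygon with vertices (2,3.556), (9,9), (7.222,1), (3.5,1), (2,1.429).
By the shoelace formula its area is 29.51.

29.51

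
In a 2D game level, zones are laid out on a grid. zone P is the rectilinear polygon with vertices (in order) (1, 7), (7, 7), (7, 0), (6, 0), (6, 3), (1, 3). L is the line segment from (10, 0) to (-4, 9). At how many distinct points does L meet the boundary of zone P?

The segment meets the boundary at (1,5.786), (5.333,3), (6,2.571), (7,1.929).

4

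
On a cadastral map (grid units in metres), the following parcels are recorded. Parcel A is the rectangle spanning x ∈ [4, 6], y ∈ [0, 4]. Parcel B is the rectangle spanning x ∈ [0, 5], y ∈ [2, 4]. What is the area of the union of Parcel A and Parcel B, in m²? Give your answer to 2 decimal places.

By inclusion–exclusion:
Individual areas: |Parcel A| = 8, |Parcel B| = 10.
|Parcel A∩Parcel B|: x∈[4,5], y∈[2,4] → 1·2 = 2.
|Parcel A ∪ Parcel B| = 18 − 2 = 16.00.

16.00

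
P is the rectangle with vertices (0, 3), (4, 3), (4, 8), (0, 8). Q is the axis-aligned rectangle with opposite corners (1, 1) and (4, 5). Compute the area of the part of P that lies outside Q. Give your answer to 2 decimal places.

14.00

|P∩Q|: x∈[1,4], y∈[3,5] → 3·2 = 6.
|P| = 20.
|P ∖ Q| = |P| − |P∩Q| = 20 − 6 = 14.00.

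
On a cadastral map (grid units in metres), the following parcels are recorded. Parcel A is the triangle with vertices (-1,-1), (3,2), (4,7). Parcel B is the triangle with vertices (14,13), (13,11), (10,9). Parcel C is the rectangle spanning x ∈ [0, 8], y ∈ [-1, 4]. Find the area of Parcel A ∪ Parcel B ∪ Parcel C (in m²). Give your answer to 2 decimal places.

44.34

By inclusion–exclusion:
Individual areas: |Parcel A| = 8.5, |Parcel B| = 2, |Parcel C| = 40.
|Parcel A∩Parcel B| = 0.
|Parcel A∩Parcel C| = 6.1625.
|Parcel B∩Parcel C| = 0.
|Parcel A∩Parcel B∩Parcel C| = 0.
|Parcel A ∪ Parcel B ∪ Parcel C| = 50.5 − 6.1625 + 0 = 44.34.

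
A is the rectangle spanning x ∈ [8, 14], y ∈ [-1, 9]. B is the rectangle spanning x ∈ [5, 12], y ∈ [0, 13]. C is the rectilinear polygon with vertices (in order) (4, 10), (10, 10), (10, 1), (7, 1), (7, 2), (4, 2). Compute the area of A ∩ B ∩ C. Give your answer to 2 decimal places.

16.00

The intersection is the polygon with vertices (10,9), (10,1), (8,1), (8,9).
By the shoelace formula its area is 16.00.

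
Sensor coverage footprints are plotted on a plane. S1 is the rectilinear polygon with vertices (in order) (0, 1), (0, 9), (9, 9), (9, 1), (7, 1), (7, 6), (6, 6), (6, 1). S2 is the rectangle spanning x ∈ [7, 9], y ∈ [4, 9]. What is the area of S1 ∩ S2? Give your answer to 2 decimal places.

The intersection is the polygon with vertices (9,9), (9,4), (7,4), (7,6), (7,9).
By the shoelace formula its area is 10.00.

10.00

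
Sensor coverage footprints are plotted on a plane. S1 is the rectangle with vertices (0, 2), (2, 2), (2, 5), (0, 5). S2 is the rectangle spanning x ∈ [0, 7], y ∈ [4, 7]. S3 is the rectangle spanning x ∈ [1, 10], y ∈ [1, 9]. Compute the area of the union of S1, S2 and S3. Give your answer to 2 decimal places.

By inclusion–exclusion:
Individual areas: |S1| = 6, |S2| = 21, |S3| = 72.
|S1∩S2|: x∈[0,2], y∈[4,5] → 2·1 = 2.
|S1∩S3|: x∈[1,2], y∈[2,5] → 1·3 = 3.
|S2∩S3|: x∈[1,7], y∈[4,7] → 6·3 = 18.
|S1∩S2∩S3| = 1.
|S1 ∪ S2 ∪ S3| = 99 − 23 + 1 = 77.00.

77.00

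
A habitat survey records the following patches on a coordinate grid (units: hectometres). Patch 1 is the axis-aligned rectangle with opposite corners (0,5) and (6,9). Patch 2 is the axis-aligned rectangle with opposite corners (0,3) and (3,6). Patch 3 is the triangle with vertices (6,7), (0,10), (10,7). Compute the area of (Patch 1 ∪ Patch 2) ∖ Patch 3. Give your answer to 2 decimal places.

|Patch 1 ∪ Patch 2| = 30.
|(Patch 1 ∪ Patch 2) ∩ Patch 3| = 2.9333.
|(Patch 1 ∪ Patch 2) ∖ Patch 3| = 30 − 2.9333 = 27.07.

27.07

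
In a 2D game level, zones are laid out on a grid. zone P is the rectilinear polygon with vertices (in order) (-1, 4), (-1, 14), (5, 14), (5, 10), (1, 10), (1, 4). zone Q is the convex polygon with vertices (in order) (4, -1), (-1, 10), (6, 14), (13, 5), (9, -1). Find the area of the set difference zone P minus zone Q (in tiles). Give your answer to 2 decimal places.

|zone P| = 36, |zone P∩zone Q| = 14.6857.
|zone P ∖ zone Q| = |zone P| − |zone P∩zone Q| = 36 − 14.6857 = 21.31.

21.31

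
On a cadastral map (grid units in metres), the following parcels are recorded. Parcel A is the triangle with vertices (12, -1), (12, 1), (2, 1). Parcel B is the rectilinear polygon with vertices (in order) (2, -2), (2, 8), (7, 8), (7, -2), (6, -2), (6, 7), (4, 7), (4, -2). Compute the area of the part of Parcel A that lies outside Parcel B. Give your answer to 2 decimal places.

8.70

|Parcel A| = 10, |Parcel A∩Parcel B| = 1.3.
|Parcel A ∖ Parcel B| = |Parcel A| − |Parcel A∩Parcel B| = 10 − 1.3 = 8.70.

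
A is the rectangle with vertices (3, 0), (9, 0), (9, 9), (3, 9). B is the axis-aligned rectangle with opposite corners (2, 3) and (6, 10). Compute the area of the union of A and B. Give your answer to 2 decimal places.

By inclusion–exclusion:
Individual areas: |A| = 54, |B| = 28.
|A∩B|: x∈[3,6], y∈[3,9] → 3·6 = 18.
|A ∪ B| = 82 − 18 = 64.00.

64.00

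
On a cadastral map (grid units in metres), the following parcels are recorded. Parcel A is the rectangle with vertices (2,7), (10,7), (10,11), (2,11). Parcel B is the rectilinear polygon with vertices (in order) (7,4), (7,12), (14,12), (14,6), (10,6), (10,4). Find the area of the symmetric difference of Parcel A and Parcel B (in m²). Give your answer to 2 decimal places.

56.00

|Parcel A| = 32, |Parcel B| = 48, |Parcel A∩Parcel B| = 12.
|Parcel A △ Parcel B| = |Parcel A| + |Parcel B| − 2·|Parcel A∩Parcel B| = 32 + 48 − 24 = 56.00.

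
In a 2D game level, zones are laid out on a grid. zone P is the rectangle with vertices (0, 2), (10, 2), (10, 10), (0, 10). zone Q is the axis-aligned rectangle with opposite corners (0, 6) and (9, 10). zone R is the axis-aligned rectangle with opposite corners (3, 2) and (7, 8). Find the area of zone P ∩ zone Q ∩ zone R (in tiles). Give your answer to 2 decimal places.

The intersection is the polygon with vertices (3,6), (3,8), (7,8), (7,6).
By the shoelace formula its area is 8.00.

8.00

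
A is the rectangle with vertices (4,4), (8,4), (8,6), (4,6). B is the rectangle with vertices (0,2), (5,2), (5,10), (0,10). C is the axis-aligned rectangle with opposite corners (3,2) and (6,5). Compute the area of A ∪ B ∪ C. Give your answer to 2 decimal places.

48.00

By inclusion–exclusion:
Individual areas: |A| = 8, |B| = 40, |C| = 9.
|A∩B|: x∈[4,5], y∈[4,6] → 1·2 = 2.
|A∩C|: x∈[4,6], y∈[4,5] → 2·1 = 2.
|B∩C|: x∈[3,5], y∈[2,5] → 2·3 = 6.
|A∩B∩C| = 1.
|A ∪ B ∪ C| = 57 − 10 + 1 = 48.00.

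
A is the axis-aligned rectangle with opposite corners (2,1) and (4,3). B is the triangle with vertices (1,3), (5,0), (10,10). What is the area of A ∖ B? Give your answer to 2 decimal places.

|A| = 4, |A∩B| = 2.9583.
|A ∖ B| = |A| − |A∩B| = 4 − 2.9583 = 1.04.

1.04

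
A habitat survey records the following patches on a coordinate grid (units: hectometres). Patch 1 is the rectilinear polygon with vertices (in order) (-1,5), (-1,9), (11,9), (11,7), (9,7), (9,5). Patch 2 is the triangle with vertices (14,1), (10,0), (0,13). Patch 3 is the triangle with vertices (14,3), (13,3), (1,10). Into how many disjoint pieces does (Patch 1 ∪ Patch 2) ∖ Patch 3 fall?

(Patch 1 ∪ Patch 2) ∖ Patch 3 splits into 2 disjoint pieces (area 46.8059, area 17.3388).

2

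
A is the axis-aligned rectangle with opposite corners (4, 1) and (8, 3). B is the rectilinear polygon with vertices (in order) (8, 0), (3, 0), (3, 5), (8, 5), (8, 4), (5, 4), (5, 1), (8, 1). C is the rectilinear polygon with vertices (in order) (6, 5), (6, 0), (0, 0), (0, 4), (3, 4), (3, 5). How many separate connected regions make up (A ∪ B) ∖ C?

(A ∪ B) ∖ C splits into 2 disjoint pieces (area 6, area 2).

2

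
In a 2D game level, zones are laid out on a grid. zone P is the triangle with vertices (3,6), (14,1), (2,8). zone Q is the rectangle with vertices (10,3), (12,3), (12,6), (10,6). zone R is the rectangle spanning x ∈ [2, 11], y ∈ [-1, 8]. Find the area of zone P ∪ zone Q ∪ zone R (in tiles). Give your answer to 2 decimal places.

84.58

By inclusion–exclusion:
Individual areas: |zone P| = 8.5, |zone Q| = 6, |zone R| = 81.
|zone P∩zone Q| = 0.0952.
|zone P∩zone R| = 7.9205.
|zone Q∩zone R|: x∈[10,11], y∈[3,6] → 1·3 = 3.
|zone P∩zone Q∩zone R| = 0.0952.
|zone P ∪ zone Q ∪ zone R| = 95.5 − 11.0157 + 0.0952 = 84.58.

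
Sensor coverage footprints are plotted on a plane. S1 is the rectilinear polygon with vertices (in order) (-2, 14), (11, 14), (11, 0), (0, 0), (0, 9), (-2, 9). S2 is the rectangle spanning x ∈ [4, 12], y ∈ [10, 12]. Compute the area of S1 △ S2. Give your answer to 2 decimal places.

|S1| = 164, |S2| = 16, |S1∩S2| = 14.
|S1 △ S2| = |S1| + |S2| − 2·|S1∩S2| = 164 + 16 − 28 = 152.00.

152.00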